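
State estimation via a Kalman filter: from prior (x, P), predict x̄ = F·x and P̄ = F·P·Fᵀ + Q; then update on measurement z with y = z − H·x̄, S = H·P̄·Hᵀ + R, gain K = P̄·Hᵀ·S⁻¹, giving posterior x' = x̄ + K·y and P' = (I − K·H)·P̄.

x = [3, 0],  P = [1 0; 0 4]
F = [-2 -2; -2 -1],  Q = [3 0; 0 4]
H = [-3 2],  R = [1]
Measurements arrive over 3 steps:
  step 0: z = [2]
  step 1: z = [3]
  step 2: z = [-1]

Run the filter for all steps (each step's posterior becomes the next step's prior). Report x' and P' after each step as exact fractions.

step 0: x' = [-123/28, -39/7], P' = [551/112 201/28; 201/28 75/7]
step 1: x' = [3969/9799, 20175/9799], P' = [78919/9799 115571/9799; 115571/9799 171588/9799]
step 2: x' = [5457037/5341376, 2782043/2670688], P' = [44948361/5341376 32920415/2670688; 32920415/2670688 24430393/1335344]

step 0: x̄ = F·x = [-6, -6]
step 0: P̄ = F·P·Fᵀ + Q = [23 12; 12 12]
step 0: y = z − H·x̄ = [-4]
step 0: S = H·P̄·Hᵀ + R = [112]
step 0: K = P̄·Hᵀ·S⁻¹ = [-45/112; -3/28]
step 0: x' = x̄ + K·y = [-123/28, -39/7]
step 0: P' = (I − K·H)·P̄ = [551/112 201/28; 201/28 75/7]
step 1: x̄ = F·x = [279/14, 201/14]
step 1: P̄ = F·P·Fᵀ + Q = [3443/28 2357/28; 2357/28 1767/28]
step 1: y = z − H·x̄ = [477/14]
step 1: S = H·P̄·Hᵀ + R = [9799/28]
step 1: K = P̄·Hᵀ·S⁻¹ = [-5615/9799; -3537/9799]
step 1: x' = x̄ + K·y = [3969/9799, 20175/9799]
step 1: P' = (I − K·H)·P̄ = [78919/9799 115571/9799; 115571/9799 171588/9799]
step 2: x̄ = F·x = [-48288/9799, -28113/9799]
step 2: P̄ = F·P·Fᵀ + Q = [1955993/9799 1352278/9799; 1352278/9799 988744/9799]
step 2: y = z − H·x̄ = [-98437/9799]
step 2: S = H·P̄·Hᵀ + R = [5341376/9799]
step 2: K = P̄·Hᵀ·S⁻¹ = [-3163423/5341376; -1039673/2670688]
step 2: x' = x̄ + K·y = [5457037/5341376, 2782043/2670688]
step 2: P' = (I − K·H)·P̄ = [44948361/5341376 32920415/2670688; 32920415/2670688 24430393/1335344]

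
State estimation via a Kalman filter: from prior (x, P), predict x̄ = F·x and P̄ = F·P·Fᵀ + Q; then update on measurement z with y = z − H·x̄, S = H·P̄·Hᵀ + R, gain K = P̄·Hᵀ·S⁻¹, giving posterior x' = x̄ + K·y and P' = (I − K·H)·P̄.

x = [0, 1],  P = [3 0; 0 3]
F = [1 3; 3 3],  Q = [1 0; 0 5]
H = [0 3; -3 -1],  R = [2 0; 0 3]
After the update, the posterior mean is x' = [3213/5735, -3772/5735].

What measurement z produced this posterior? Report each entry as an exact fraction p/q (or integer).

x̄ = F·x = [3, 3]
P̄ = F·P·Fᵀ + Q = [31 36; 36 59]
S = H·P̄·Hᵀ + R = [533 -501; -501 557]
K = P̄·Hᵀ·S⁻¹ = [-4473/45880 -14649/45880; 7461/22940 -167/22940]
x' − x̄ = [-13992/5735, -20977/5735] = K·y
y = (KᵀK)⁻¹·Kᵀ·(x' − x̄) = [-11, 11]
z = y + H·x̄ = [-11, 11] + [9, -12] = [-2, -1]

z = [-2, -1]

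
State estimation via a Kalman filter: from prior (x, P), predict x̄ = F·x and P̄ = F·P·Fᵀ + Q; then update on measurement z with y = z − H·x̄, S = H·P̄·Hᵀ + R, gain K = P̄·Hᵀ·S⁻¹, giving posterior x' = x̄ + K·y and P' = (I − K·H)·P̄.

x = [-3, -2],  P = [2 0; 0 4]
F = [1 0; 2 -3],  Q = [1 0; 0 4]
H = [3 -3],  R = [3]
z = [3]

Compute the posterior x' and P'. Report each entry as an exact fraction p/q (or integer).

x' = [-201/65, -264/65]
P' = [387/130 194/65; 194/65 216/65]

x̄ = F·x = [-3, 0]
P̄ = F·P·Fᵀ + Q = [3 4; 4 48]
y = z − H·x̄ = [12]
S = H·P̄·Hᵀ + R = [390]
K = P̄·Hᵀ·S⁻¹ = [-1/130; -22/65]
x' = x̄ + K·y = [-201/65, -264/65]
P' = (I − K·H)·P̄ = [387/130 194/65; 194/65 216/65]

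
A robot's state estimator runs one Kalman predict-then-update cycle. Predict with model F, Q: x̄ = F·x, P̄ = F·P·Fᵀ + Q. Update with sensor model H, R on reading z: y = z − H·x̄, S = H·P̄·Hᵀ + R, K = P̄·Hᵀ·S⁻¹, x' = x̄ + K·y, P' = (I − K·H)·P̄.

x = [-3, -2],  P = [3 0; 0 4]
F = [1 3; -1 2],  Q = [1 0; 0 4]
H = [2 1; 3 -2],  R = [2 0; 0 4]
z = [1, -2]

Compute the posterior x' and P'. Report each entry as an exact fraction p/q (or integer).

x' = [-16/247, 277/247]
P' = [6068/24947 2084/24947; 2084/24947 16470/24947]

x̄ = F·x = [-9, -1]
P̄ = F·P·Fᵀ + Q = [40 21; 21 23]
y = z − H·x̄ = [20, 23]
S = H·P̄·Hᵀ + R = [269 173; 173 204]
K = P̄·Hᵀ·S⁻¹ = [7110/24947 3509/24947; 10319/24947 -6672/24947]
x' = x̄ + K·y = [-16/247, 277/247]
P' = (I − K·H)·P̄ = [6068/24947 2084/24947; 2084/24947 16470/24947]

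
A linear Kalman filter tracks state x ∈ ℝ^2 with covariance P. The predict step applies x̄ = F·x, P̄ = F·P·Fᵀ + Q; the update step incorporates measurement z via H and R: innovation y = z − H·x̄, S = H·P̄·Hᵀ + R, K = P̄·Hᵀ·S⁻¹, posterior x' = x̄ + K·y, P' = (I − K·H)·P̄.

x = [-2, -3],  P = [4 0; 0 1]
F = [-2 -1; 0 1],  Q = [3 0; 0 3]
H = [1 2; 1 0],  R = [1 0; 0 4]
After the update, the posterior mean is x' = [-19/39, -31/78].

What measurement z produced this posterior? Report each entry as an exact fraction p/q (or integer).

x̄ = F·x = [7, -3]
P̄ = F·P·Fᵀ + Q = [20 -1; -1 4]
S = H·P̄·Hᵀ + R = [33 18; 18 24]
K = P̄·Hᵀ·S⁻¹ = [2/13 28/39; 31/78 -53/156]
x' − x̄ = [-292/39, 203/78] = K·y
y = (KᵀK)⁻¹·Kᵀ·(x' − x̄) = [-2, -10]
z = y + H·x̄ = [-2, -10] + [1, 7] = [-1, -3]

z = [-1, -3]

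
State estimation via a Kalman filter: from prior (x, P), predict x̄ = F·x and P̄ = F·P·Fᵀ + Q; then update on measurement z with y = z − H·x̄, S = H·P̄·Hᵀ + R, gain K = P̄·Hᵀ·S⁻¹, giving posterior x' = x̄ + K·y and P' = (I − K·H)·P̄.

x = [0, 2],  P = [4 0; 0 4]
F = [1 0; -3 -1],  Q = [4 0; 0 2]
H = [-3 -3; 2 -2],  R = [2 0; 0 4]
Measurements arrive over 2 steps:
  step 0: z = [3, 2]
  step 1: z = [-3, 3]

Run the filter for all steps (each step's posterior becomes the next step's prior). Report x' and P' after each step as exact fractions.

step 0: x̄ = F·x = [0, -2]
step 0: P̄ = F·P·Fᵀ + Q = [8 -12; -12 42]
step 0: y = z − H·x̄ = [-3, -2]
step 0: S = H·P̄·Hᵀ + R = [236 204; 204 300]
step 0: K = P̄·Hᵀ·S⁻¹ = [-5/32 23/96; -207/1216 -297/1216]
step 0: x' = x̄ + K·y = [-1/96, -1217/1216]
step 0: P' = (I − K·H)·P̄ = [7/24 -3/16; -3/16 183/608]
step 1: x̄ = F·x = [-1/96, 1255/1216]
step 1: P̄ = F·P·Fᵀ + Q = [103/24 -11/16; -11/16 2311/608]
step 1: y = z − H·x̄ = [79/1216, 9275/1824]
step 1: S = H·P̄·Hᵀ + R = [37975/608 -895/304; -895/304 19093/456]
step 1: K = P̄·Hᵀ·S⁻¹ = [-193074/1188575 53822/237715; -190389/1188575 -53643/237715]
step 1: x' = x̄ + K·y = [1343494/1188575, -149541/1188575]
step 1: P' = (I − K·H)·P̄ = [333468/1188575 -204752/1188575; -204752/1188575 331678/1188575]

step 0: x' = [-1/96, -1217/1216], P' = [7/24 -3/16; -3/16 183/608]
step 1: x' = [1343494/1188575, -149541/1188575], P' = [333468/1188575 -204752/1188575; -204752/1188575 331678/1188575]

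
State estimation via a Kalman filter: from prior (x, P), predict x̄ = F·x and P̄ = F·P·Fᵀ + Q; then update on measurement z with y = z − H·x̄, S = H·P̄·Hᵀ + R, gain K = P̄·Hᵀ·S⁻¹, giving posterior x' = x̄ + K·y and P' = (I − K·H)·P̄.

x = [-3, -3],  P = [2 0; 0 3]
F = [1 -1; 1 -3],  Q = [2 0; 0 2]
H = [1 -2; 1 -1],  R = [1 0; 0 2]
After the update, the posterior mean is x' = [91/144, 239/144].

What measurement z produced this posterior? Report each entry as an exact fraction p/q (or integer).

x̄ = F·x = [0, 6]
P̄ = F·P·Fᵀ + Q = [7 11; 11 31]
S = H·P̄·Hᵀ + R = [88 36; 36 18]
K = P̄·Hᵀ·S⁻¹ = [-7/16 47/72; -11/16 19/72]
x' − x̄ = [91/144, -625/144] = K·y
y = (KᵀK)⁻¹·Kᵀ·(x' − x̄) = [9, 7]
z = y + H·x̄ = [9, 7] + [-12, -6] = [-3, 1]

z = [-3, 1]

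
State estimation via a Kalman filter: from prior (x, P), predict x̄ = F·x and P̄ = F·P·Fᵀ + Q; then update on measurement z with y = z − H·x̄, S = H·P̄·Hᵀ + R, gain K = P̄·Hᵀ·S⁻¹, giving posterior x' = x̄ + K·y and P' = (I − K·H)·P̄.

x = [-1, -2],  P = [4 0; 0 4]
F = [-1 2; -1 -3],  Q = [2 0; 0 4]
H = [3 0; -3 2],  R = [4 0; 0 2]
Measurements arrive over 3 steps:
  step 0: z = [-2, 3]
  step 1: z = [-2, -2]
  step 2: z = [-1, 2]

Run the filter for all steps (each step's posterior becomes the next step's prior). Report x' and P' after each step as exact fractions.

step 0: x' = [-3202/5827, 4391/5827], P' = [2316/5827 3368/5827; 3368/5827 7756/5827]
step 1: x' = [-180158/888453, -1059217/888453], P' = [283924/888453 390632/888453; 390632/888453 4809716/4442265]
step 2: x' = [-1037515881/2855427803, 1461630589/2855427803], P' = [910383724/2855427803 1249413432/2855427803; 1249413432/2855427803 3074255212/2855427803]

step 0: x̄ = F·x = [-3, 7]
step 0: P̄ = F·P·Fᵀ + Q = [22 -20; -20 44]
step 0: y = z − H·x̄ = [7, -20]
step 0: S = H·P̄·Hᵀ + R = [202 -318; -318 616]
step 0: K = P̄·Hᵀ·S⁻¹ = [1737/5827 -106/5827; 2526/5827 2704/5827]
step 0: x' = x̄ + K·y = [-3202/5827, 4391/5827]
step 0: P' = (I − K·H)·P̄ = [2316/5827 3368/5827; 3368/5827 7756/5827]
step 1: x̄ = F·x = [11984/5827, -9971/5827]
step 1: P̄ = F·P·Fᵀ + Q = [31522/5827 -40852/5827; -40852/5827 115636/5827]
step 1: y = z − H·x̄ = [-47606/5827, 44240/5827]
step 1: S = H·P̄·Hᵀ + R = [307006/5827 -528810/5827; -528810/5827 1248120/5827]
step 1: K = P̄·Hᵀ·S⁻¹ = [70981/296151 -35254/888453; 97658/296151 1879976/4442265]
step 1: x' = x̄ + K·y = [-180158/888453, -1059217/888453]
step 1: P' = (I − K·H)·P̄ = [283924/888453 390632/888453; 390632/888453 4809716/4442265]
step 2: x̄ = F·x = [-215364/98717, 3357809/888453]
step 2: P̄ = F·P·Fᵀ + Q = [2414486/493585 -2831724/493585; -2831724/493585 74195084/4442265]
step 2: y = z − H·x̄ = [547375/98717, -10753540/888453]
step 2: S = H·P̄·Hᵀ + R = [23704714/493585 -38720718/493585; -38720718/493585 807064424/4442265]
step 2: K = P̄·Hᵀ·S⁻¹ = [682787793/2855427803 -116162154/2855427803; 937060074/2855427803 1200135064/2855427803]
step 2: x' = x̄ + K·y = [-1037515881/2855427803, 1461630589/2855427803]
step 2: P' = (I − K·H)·P̄ = [910383724/2855427803 1249413432/2855427803; 1249413432/2855427803 3074255212/2855427803]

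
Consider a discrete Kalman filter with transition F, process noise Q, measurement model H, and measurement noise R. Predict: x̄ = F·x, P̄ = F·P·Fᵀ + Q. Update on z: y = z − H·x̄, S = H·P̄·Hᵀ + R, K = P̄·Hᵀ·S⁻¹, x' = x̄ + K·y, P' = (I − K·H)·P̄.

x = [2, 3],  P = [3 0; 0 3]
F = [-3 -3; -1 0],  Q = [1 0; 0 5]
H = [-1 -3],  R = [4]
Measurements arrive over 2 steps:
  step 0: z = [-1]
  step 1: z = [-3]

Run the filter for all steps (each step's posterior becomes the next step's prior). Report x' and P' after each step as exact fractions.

step 0: x̄ = F·x = [-15, -2]
step 0: P̄ = F·P·Fᵀ + Q = [55 9; 9 8]
step 0: y = z − H·x̄ = [-22]
step 0: S = H·P̄·Hᵀ + R = [185]
step 0: K = P̄·Hᵀ·S⁻¹ = [-82/185; -33/185]
step 0: x' = x̄ + K·y = [-971/185, 356/185]
step 0: P' = (I − K·H)·P̄ = [3451/185 -1041/185; -1041/185 391/185]
step 1: x̄ = F·x = [369/37, 971/185]
step 1: P̄ = F·P·Fᵀ + Q = [3205/37 1446/37; 1446/37 4376/185]
step 1: y = z − H·x̄ = [4203/185]
step 1: S = H·P̄·Hᵀ + R = [99529/185]
step 1: K = P̄·Hᵀ·S⁻¹ = [-37715/99529; -20358/99529]
step 1: x' = x̄ + K·y = [135756/99529, 59881/99529]
step 1: P' = (I − K·H)·P̄ = [932600/99529 -260580/99529; -260580/99529 114004/99529]

step 0: x' = [-971/185, 356/185], P' = [3451/185 -1041/185; -1041/185 391/185]
step 1: x' = [135756/99529, 59881/99529], P' = [932600/99529 -260580/99529; -260580/99529 114004/99529]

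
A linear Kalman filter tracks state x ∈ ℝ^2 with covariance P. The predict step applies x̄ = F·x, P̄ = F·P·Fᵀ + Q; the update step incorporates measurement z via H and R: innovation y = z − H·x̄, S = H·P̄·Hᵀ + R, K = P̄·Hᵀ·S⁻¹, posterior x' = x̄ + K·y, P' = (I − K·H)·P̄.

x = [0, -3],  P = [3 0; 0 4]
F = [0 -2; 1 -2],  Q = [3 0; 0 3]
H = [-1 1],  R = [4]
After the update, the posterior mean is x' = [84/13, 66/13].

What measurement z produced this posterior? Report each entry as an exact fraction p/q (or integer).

z = [-2]

x̄ = F·x = [6, 6]
P̄ = F·P·Fᵀ + Q = [19 16; 16 22]
S = H·P̄·Hᵀ + R = [13]
K = P̄·Hᵀ·S⁻¹ = [-3/13; 6/13]
x' − x̄ = [6/13, -12/13] = K·y
y = (KᵀK)⁻¹·Kᵀ·(x' − x̄) = [-2]
z = y + H·x̄ = [-2] + [0] = [-2]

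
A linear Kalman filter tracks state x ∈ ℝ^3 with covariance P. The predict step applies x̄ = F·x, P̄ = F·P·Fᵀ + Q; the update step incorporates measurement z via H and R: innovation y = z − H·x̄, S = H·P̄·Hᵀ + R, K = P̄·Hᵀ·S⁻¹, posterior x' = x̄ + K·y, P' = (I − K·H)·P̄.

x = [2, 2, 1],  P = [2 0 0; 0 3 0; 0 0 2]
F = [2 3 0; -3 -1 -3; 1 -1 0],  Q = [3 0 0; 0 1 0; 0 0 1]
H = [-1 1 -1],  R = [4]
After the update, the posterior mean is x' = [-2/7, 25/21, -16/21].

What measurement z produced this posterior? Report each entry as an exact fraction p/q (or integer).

z = [3]

x̄ = F·x = [10, -11, 0]
P̄ = F·P·Fᵀ + Q = [38 -21 -5; -21 40 -3; -5 -3 6]
S = H·P̄·Hᵀ + R = [126]
K = P̄·Hᵀ·S⁻¹ = [-3/7; 32/63; -2/63]
x' − x̄ = [-72/7, 256/21, -16/21] = K·y
y = (KᵀK)⁻¹·Kᵀ·(x' − x̄) = [24]
z = y + H·x̄ = [24] + [-21] = [3]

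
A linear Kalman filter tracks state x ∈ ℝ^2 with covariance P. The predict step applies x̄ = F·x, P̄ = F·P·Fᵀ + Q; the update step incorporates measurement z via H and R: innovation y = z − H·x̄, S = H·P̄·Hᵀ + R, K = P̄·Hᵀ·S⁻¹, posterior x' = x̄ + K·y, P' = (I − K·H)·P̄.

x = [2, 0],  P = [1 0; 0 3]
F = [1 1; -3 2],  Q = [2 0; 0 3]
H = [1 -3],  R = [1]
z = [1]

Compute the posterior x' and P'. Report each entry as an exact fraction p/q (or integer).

x̄ = F·x = [2, -6]
P̄ = F·P·Fᵀ + Q = [6 3; 3 24]
y = z − H·x̄ = [-19]
S = H·P̄·Hᵀ + R = [205]
K = P̄·Hᵀ·S⁻¹ = [-3/205; -69/205]
x' = x̄ + K·y = [467/205, 81/205]
P' = (I − K·H)·P̄ = [1221/205 408/205; 408/205 159/205]

x' = [467/205, 81/205]
P' = [1221/205 408/205; 408/205 159/205]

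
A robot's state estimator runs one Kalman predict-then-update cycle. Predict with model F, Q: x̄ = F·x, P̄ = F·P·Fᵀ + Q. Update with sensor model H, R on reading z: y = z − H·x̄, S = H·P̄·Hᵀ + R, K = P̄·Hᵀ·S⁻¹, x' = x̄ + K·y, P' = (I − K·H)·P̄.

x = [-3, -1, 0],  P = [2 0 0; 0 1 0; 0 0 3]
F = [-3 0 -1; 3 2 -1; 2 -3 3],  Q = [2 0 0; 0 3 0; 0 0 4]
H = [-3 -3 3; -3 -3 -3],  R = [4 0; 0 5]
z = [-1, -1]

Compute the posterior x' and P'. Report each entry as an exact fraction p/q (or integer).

x̄ = F·x = [9, -11, -3]
P̄ = F·P·Fᵀ + Q = [23 -15 -21; -15 28 -3; -21 -3 48]
y = z − H·x̄ = [2, -16]
S = H·P̄·Hᵀ + R = [1057 -243; -243 194]
K = P̄·Hᵀ·S⁻¹ = [-7401/146009 20082/146009; -16602/146009 -43374/146009; 24408/146009 -23616/146009]
x' = x̄ + K·y = [977967/146009, -945319/146009, -11355/146009]
P' = (I − K·H)·P̄ = [1931122/146009 -1942923/146009 -21669/146009; -1942923/146009 1990136/146009 25077/146009; -21669/146009 25077/146009 35952/146009]

x' = [977967/146009, -945319/146009, -11355/146009]
P' = [1931122/146009 -1942923/146009 -21669/146009; -1942923/146009 1990136/146009 25077/146009; -21669/146009 25077/146009 35952/146009]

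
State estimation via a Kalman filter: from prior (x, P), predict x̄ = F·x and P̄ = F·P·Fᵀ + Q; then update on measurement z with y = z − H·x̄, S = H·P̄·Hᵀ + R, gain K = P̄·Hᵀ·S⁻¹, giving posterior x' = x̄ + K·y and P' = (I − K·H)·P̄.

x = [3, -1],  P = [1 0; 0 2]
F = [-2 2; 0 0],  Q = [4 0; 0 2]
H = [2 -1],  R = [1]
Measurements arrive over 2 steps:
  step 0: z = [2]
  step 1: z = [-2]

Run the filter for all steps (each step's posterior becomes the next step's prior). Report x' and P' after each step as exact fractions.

step 0: x' = [40/67, -36/67], P' = [48/67 64/67; 64/67 130/67]
step 1: x' = [-776/691, -340/2073], P' = [468/691 624/691; 624/691 3878/2073]

step 0: x̄ = F·x = [-8, 0]
step 0: P̄ = F·P·Fᵀ + Q = [16 0; 0 2]
step 0: y = z − H·x̄ = [18]
step 0: S = H·P̄·Hᵀ + R = [67]
step 0: K = P̄·Hᵀ·S⁻¹ = [32/67; -2/67]
step 0: x' = x̄ + K·y = [40/67, -36/67]
step 0: P' = (I − K·H)·P̄ = [48/67 64/67; 64/67 130/67]
step 1: x̄ = F·x = [-152/67, 0]
step 1: P̄ = F·P·Fᵀ + Q = [468/67 0; 0 2]
step 1: y = z − H·x̄ = [170/67]
step 1: S = H·P̄·Hᵀ + R = [2073/67]
step 1: K = P̄·Hᵀ·S⁻¹ = [312/691; -134/2073]
step 1: x' = x̄ + K·y = [-776/691, -340/2073]
step 1: P' = (I − K·H)·P̄ = [468/691 624/691; 624/691 3878/2073]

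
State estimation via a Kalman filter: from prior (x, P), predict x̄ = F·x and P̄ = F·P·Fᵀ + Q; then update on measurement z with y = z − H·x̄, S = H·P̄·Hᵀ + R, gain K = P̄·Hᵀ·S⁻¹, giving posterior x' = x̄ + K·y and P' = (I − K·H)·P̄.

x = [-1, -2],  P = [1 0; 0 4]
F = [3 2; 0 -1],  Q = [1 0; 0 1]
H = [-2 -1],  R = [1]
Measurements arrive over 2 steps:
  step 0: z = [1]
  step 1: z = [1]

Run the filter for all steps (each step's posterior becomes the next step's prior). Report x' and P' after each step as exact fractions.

step 0: x̄ = F·x = [-7, 2]
step 0: P̄ = F·P·Fᵀ + Q = [26 -8; -8 5]
step 0: y = z − H·x̄ = [-11]
step 0: S = H·P̄·Hᵀ + R = [78]
step 0: K = P̄·Hᵀ·S⁻¹ = [-22/39; 11/78]
step 0: x' = x̄ + K·y = [-31/39, 35/78]
step 0: P' = (I − K·H)·P̄ = [46/39 -70/39; -70/39 269/78]
step 1: x̄ = F·x = [-58/39, -35/78]
step 1: P̄ = F·P·Fᵀ + Q = [151/39 -59/39; -59/39 347/78]
step 1: y = z − H·x̄ = [-63/26]
step 1: S = H·P̄·Hᵀ + R = [387/26]
step 1: K = P̄·Hᵀ·S⁻¹ = [-18/43; -37/387]
step 1: x' = x̄ + K·y = [-61/129, -28/129]
step 1: P' = (I − K·H)·P̄ = [163/129 -272/129; -272/129 1669/387]

step 0: x' = [-31/39, 35/78], P' = [46/39 -70/39; -70/39 269/78]
step 1: x' = [-61/129, -28/129], P' = [163/129 -272/129; -272/129 1669/387]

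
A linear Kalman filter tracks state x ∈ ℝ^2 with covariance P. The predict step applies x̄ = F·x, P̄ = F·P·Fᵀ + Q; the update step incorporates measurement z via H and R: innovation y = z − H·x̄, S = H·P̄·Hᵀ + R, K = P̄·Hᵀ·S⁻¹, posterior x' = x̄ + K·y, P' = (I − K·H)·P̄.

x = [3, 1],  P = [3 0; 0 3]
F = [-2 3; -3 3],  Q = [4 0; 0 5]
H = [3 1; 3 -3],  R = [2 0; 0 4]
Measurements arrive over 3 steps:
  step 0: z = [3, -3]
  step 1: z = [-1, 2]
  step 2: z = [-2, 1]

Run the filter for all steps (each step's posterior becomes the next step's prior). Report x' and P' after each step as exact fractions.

step 0: x' = [2517/4801, 6690/4801], P' = [1451/9602 429/9602; 429/9602 3515/9602]
step 1: x' = [-997293/39109999, -25259549/39109999], P' = [5848697/39109999 1653597/39109999; 1653597/39109999 14001685/39109999]
step 2: x' = [-35160192429/79001771482, -61455710323/79001771482], P' = [23625875199/158003542964 6676626675/158003542964; 6676626675/158003542964 56560472711/158003542964]

step 0: x̄ = F·x = [-3, -6]
step 0: P̄ = F·P·Fᵀ + Q = [43 45; 45 59]
step 0: y = z − H·x̄ = [18, -12]
step 0: S = H·P̄·Hᵀ + R = [718 -60; -60 112]
step 0: K = P̄·Hᵀ·S⁻¹ = [2391/9602 1533/19204; 2401/9602 -4629/19204]
step 0: x' = x̄ + K·y = [2517/4801, 6690/4801]
step 0: P' = (I − K·H)·P̄ = [1451/9602 429/9602; 429/9602 3515/9602]
step 1: x̄ = F·x = [15036/4801, 12519/4801]
step 1: P̄ = F·P·Fᵀ + Q = [70699/9602 16953/4801; 16953/4801 42491/4801]
step 1: y = z − H·x̄ = [-62428/4801, 2051/4801]
step 1: S = H·P̄·Hᵀ + R = [943913/9602 177909/9602; 177909/9602 829229/9602]
step 1: K = P̄·Hᵀ·S⁻¹ = [9599844/39109999 3146325/39109999; 9481238/39109999 -9261066/39109999]
step 1: x' = x̄ + K·y = [-997293/39109999, -25259549/39109999]
step 1: P' = (I − K·H)·P̄ = [5848697/39109999 1653597/39109999; 1653597/39109999 14001685/39109999]
step 2: x̄ = F·x = [-73784061/39109999, -72786768/39109999]
step 2: P̄ = F·P·Fᵀ + Q = [286006785/39109999 136303392/39109999; 136303392/39109999 344438687/39109999]
step 2: y = z − H·x̄ = [215918953/39109999, 42101878/39109999]
step 2: S = H·P̄·Hᵀ + R = [3814540102/39109999 722924652/39109999; 722924652/39109999 3376988188/39109999]
step 2: K = P̄·Hᵀ·S⁻¹ = [9694281534/39500885741 12711936393/158003542964; 9573794092/39500885741 -37412884527/158003542964]
step 2: x' = x̄ + K·y = [-35160192429/79001771482, -61455710323/79001771482]
step 2: P' = (I − K·H)·P̄ = [23625875199/158003542964 6676626675/158003542964; 6676626675/158003542964 56560472711/158003542964]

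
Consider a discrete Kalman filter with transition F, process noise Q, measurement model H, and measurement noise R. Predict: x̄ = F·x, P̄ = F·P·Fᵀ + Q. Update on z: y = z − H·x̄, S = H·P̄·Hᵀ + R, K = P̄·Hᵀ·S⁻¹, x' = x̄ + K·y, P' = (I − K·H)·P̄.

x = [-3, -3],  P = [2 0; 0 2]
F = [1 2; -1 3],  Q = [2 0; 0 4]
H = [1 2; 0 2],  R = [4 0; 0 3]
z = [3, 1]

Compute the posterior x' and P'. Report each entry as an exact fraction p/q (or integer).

x̄ = F·x = [-9, -6]
P̄ = F·P·Fᵀ + Q = [12 10; 10 24]
y = z − H·x̄ = [24, 13]
S = H·P̄·Hᵀ + R = [152 116; 116 99]
K = P̄·Hᵀ·S⁻¹ = [106/199 -84/199; 87/796 71/199]
x' = x̄ + K·y = [-339/199, 251/199]
P' = (I − K·H)·P̄ = [676/199 -126/199; -126/199 213/398]

x' = [-339/199, 251/199]
P' = [676/199 -126/199; -126/199 213/398]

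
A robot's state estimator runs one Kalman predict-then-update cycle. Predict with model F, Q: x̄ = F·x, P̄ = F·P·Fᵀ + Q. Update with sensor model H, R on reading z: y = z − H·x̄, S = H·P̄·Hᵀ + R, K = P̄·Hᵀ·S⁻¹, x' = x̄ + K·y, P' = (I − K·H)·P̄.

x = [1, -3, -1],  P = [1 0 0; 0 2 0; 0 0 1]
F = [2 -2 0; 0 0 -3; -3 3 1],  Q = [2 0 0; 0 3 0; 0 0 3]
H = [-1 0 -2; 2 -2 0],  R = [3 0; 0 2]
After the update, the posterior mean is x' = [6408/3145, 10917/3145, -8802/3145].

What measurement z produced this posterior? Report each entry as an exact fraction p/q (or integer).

x̄ = F·x = [8, 3, -13]
P̄ = F·P·Fᵀ + Q = [14 0 -18; 0 12 -3; -18 -3 31]
S = H·P̄·Hᵀ + R = [69 32; 32 106]
K = P̄·Hᵀ·S⁻¹ = [718/3145 614/3145; 702/3145 -924/3145; -1852/3145 -331/3145]
x' − x̄ = [-18752/3145, 1482/3145, 32083/3145] = K·y
y = (KᵀK)⁻¹·Kᵀ·(x' − x̄) = [-15, -13]
z = y + H·x̄ = [-15, -13] + [18, 10] = [3, -3]

z = [3, -3]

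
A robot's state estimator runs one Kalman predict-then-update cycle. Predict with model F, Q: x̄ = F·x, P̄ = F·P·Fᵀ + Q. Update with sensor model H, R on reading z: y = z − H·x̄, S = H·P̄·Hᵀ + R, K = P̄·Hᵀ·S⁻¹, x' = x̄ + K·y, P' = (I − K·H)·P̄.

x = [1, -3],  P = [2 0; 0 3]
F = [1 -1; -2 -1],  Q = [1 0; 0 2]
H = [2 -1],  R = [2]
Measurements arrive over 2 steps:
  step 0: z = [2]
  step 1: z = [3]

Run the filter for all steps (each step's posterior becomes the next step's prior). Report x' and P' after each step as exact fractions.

step 0: x̄ = F·x = [4, 1]
step 0: P̄ = F·P·Fᵀ + Q = [6 -1; -1 13]
step 0: y = z − H·x̄ = [-5]
step 0: S = H·P̄·Hᵀ + R = [43]
step 0: K = P̄·Hᵀ·S⁻¹ = [13/43; -15/43]
step 0: x' = x̄ + K·y = [107/43, 118/43]
step 0: P' = (I − K·H)·P̄ = [89/43 152/43; 152/43 334/43]
step 1: x̄ = F·x = [-11/43, -332/43]
step 1: P̄ = F·P·Fᵀ + Q = [162/43 308/43; 308/43 1384/43]
step 1: y = z − H·x̄ = [-181/43]
step 1: S = H·P̄·Hᵀ + R = [886/43]
step 1: K = P̄·Hᵀ·S⁻¹ = [8/443; -384/443]
step 1: x' = x̄ + K·y = [-147/443, -1804/443]
step 1: P' = (I − K·H)·P̄ = [1666/443 3316/443; 3316/443 7400/443]

step 0: x' = [107/43, 118/43], P' = [89/43 152/43; 152/43 334/43]
step 1: x' = [-147/443, -1804/443], P' = [1666/443 3316/443; 3316/443 7400/443]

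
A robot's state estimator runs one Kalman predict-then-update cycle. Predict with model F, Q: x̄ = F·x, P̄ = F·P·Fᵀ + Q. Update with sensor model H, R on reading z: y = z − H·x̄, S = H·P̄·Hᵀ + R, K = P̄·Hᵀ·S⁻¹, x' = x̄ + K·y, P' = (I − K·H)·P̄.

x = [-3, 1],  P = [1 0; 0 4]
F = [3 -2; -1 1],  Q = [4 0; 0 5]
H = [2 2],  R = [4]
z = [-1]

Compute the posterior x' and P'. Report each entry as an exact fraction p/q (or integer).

x' = [-9/2, 131/36]
P' = [11 -10; -10 179/18]

x̄ = F·x = [-11, 4]
P̄ = F·P·Fᵀ + Q = [29 -11; -11 10]
y = z − H·x̄ = [13]
S = H·P̄·Hᵀ + R = [72]
K = P̄·Hᵀ·S⁻¹ = [1/2; -1/36]
x' = x̄ + K·y = [-9/2, 131/36]
P' = (I − K·H)·P̄ = [11 -10; -10 179/18]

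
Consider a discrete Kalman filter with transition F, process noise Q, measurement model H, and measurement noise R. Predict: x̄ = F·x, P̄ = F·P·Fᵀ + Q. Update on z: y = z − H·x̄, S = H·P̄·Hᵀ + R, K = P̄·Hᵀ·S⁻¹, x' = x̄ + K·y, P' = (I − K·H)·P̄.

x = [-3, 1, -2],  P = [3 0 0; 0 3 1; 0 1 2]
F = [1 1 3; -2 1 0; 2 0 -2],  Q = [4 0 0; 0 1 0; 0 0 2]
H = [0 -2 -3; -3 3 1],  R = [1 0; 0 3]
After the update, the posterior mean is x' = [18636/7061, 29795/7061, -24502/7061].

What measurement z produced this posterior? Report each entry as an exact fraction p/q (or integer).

z = [2, 1]

x̄ = F·x = [-8, 7, -2]
P̄ = F·P·Fᵀ + Q = [34 0 -8; 0 16 -14; -8 -14 22]
S = H·P̄·Hᵀ + R = [95 -80; -80 439]
K = P̄·Hᵀ·S⁻¹ = [1736/35305 -1706/7061; 1422/7061 806/7061; -16362/35305 -532/7061]
x' − x̄ = [75124/7061, -19632/7061, -10380/7061] = K·y
y = (KᵀK)⁻¹·Kᵀ·(x' − x̄) = [10, -42]
z = y + H·x̄ = [10, -42] + [-8, 43] = [2, 1]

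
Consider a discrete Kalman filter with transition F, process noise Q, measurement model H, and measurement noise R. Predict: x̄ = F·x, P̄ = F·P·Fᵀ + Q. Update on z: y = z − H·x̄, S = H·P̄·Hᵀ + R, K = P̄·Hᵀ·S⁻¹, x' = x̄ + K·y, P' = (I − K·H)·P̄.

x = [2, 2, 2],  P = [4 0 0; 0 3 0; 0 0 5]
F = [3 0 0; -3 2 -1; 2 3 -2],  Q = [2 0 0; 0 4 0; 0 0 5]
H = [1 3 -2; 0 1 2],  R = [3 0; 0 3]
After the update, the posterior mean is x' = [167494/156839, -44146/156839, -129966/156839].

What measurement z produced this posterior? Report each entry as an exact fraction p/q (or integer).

z = [2, -2]

x̄ = F·x = [6, -4, 6]
P̄ = F·P·Fᵀ + Q = [38 -36 24; -36 57 4; 24 4 68]
S = H·P̄·Hᵀ + R = [466 -73; -73 348]
K = P̄·Hᵀ·S⁻¹ = [-40188/156839 -3022/156839; 48941/156839 39561/156839; -24580/156839 57940/156839]
x' − x̄ = [-773540/156839, 583210/156839, -1071000/156839] = K·y
y = (KᵀK)⁻¹·Kᵀ·(x' − x̄) = [20, -10]
z = y + H·x̄ = [20, -10] + [-18, 8] = [2, -2]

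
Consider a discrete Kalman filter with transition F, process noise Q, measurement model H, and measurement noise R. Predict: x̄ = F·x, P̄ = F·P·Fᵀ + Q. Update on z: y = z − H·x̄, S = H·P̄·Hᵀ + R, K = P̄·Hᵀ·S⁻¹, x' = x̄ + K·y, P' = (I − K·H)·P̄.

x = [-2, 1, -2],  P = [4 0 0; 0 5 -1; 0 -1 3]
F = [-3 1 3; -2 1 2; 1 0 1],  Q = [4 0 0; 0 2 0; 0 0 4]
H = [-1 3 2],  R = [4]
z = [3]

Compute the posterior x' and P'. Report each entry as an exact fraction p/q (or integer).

x' = [589/121, 526/121, -331/121]
P' = [5282/121 2742/121 -1368/121; 2742/121 1726/121 -1128/121; -1368/121 -1128/121 1042/121]

x̄ = F·x = [1, 1, -4]
P̄ = F·P·Fᵀ + Q = [66 42 -4; 42 31 -3; -4 -3 11]
y = z − H·x̄ = [9]
S = H·P̄·Hᵀ + R = [121]
K = P̄·Hᵀ·S⁻¹ = [52/121; 45/121; 17/121]
x' = x̄ + K·y = [589/121, 526/121, -331/121]
P' = (I − K·H)·P̄ = [5282/121 2742/121 -1368/121; 2742/121 1726/121 -1128/121; -1368/121 -1128/121 1042/121]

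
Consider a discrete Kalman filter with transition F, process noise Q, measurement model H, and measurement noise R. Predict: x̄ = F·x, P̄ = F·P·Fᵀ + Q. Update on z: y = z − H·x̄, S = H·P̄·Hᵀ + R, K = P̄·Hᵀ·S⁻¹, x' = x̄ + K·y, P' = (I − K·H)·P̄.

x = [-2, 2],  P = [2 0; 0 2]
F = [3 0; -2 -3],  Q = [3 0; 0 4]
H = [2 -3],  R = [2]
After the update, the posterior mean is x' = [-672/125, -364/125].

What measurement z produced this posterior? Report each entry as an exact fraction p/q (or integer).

x̄ = F·x = [-6, -2]
P̄ = F·P·Fᵀ + Q = [21 -12; -12 30]
S = H·P̄·Hᵀ + R = [500]
K = P̄·Hᵀ·S⁻¹ = [39/250; -57/250]
x' − x̄ = [78/125, -114/125] = K·y
y = (KᵀK)⁻¹·Kᵀ·(x' − x̄) = [4]
z = y + H·x̄ = [4] + [-6] = [-2]

z = [-2]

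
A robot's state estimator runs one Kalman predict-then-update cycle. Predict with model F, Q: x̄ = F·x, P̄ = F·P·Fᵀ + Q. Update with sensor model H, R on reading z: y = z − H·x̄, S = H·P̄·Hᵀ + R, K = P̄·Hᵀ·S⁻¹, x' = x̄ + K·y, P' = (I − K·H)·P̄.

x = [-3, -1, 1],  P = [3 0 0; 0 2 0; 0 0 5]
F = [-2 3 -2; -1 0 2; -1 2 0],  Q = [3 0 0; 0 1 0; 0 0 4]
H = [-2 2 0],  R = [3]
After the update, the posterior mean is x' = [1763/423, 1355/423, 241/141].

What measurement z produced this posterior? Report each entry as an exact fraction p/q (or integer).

x̄ = F·x = [1, 5, 1]
P̄ = F·P·Fᵀ + Q = [53 -14 18; -14 24 3; 18 3 15]
S = H·P̄·Hᵀ + R = [423]
K = P̄·Hᵀ·S⁻¹ = [-134/423; 76/423; -10/141]
x' − x̄ = [1340/423, -760/423, 100/141] = K·y
y = (KᵀK)⁻¹·Kᵀ·(x' − x̄) = [-10]
z = y + H·x̄ = [-10] + [8] = [-2]

z = [-2]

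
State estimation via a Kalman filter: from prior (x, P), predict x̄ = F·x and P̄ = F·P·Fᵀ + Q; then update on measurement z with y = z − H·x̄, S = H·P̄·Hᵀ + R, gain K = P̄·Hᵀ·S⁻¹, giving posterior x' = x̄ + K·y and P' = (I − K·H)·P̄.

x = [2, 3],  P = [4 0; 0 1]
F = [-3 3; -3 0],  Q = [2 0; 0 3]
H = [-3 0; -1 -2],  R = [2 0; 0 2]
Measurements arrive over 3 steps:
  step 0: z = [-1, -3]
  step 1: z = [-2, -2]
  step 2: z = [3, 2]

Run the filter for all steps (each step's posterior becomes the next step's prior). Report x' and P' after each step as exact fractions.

step 0: x̄ = F·x = [3, -6]
step 0: P̄ = F·P·Fᵀ + Q = [47 36; 36 39]
step 0: y = z − H·x̄ = [8, -12]
step 0: S = H·P̄·Hᵀ + R = [425 357; 357 349]
step 0: K = P̄·Hᵀ·S⁻¹ = [-3363/10438 -7/614; 1503/10438 -291/614]
step 0: x' = x̄ + K·y = [2919/5219, 4380/5219]
step 0: P' = (I − K·H)·P̄ = [1121/5219 -501/5219; -501/5219 2724/5219]
step 1: x̄ = F·x = [4383/5219, -8757/5219]
step 1: P̄ = F·P·Fᵀ + Q = [54061/5219 14598/5219; 14598/5219 25746/5219]
step 1: y = z − H·x̄ = [2711/5219, -23569/5219]
step 1: S = H·P̄·Hᵀ + R = [496987/5219 249771/5219; 249771/5219 225875/5219]
step 1: K = P̄·Hᵀ·S⁻¹ = [-1517331/4777868 -83257/4777868; 158445/1194467 -524703/1194467]
step 1: x' = x̄ + K·y = [900086/1194467, 447657/1194467]
step 1: P' = (I − K·H)·P̄ = [505777/2388934 -105630/1194467; -105630/1194467 577518/1194467]
step 2: x̄ = F·x = [-1357287/1194467, -2700258/1194467]
step 2: P̄ = F·P·Fᵀ + Q = [23527865/2388934 6453333/2388934; 6453333/2388934 11718795/2388934]
step 2: y = z − H·x̄ = [-488460/1194467, -4368869/1194467]
step 2: S = H·P̄·Hᵀ + R = [216528653/2388934 109303593/2388934; 109303593/2388934 100994245/2388934]
step 2: K = P̄·Hᵀ·S⁻¹ = [-658476069/2076422452 -36434531/2076422452; 137293119/1038211226 -455864817/1038211226]
step 2: x' = x̄ + K·y = [-1956926635/2076422452, -735798225/1038211226]
step 2: P' = (I − K·H)·P̄ = [219492023/1038211226 -45764373/519105613; -45764373/519105613 250814595/519105613]

step 0: x' = [2919/5219, 4380/5219], P' = [1121/5219 -501/5219; -501/5219 2724/5219]
step 1: x' = [900086/1194467, 447657/1194467], P' = [505777/2388934 -105630/1194467; -105630/1194467 577518/1194467]
step 2: x' = [-1956926635/2076422452, -735798225/1038211226], P' = [219492023/1038211226 -45764373/519105613; -45764373/519105613 250814595/519105613]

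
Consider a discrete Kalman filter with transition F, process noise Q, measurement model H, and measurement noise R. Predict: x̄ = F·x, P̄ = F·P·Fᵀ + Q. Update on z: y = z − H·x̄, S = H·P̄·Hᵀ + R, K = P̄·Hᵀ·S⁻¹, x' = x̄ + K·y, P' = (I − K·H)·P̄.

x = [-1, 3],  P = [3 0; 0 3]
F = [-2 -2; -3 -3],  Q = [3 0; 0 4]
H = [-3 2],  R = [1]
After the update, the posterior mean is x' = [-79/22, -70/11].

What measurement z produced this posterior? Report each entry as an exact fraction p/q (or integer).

x̄ = F·x = [-4, -6]
P̄ = F·P·Fᵀ + Q = [27 36; 36 58]
S = H·P̄·Hᵀ + R = [44]
K = P̄·Hᵀ·S⁻¹ = [-9/44; 2/11]
x' − x̄ = [9/22, -4/11] = K·y
y = (KᵀK)⁻¹·Kᵀ·(x' − x̄) = [-2]
z = y + H·x̄ = [-2] + [0] = [-2]

z = [-2]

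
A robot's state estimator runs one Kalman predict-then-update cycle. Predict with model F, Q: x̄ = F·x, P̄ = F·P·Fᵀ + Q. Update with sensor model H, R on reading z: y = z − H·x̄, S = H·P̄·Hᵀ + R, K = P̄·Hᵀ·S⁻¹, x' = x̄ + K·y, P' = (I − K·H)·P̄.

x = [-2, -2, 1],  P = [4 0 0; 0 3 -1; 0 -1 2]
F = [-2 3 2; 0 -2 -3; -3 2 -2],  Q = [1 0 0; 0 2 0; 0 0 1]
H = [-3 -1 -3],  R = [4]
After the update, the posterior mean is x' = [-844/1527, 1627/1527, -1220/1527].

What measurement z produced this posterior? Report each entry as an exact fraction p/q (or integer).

x̄ = F·x = [0, 1, 0]
P̄ = F·P·Fᵀ + Q = [40 -17 36; -17 20 2; 36 2 65]
S = H·P̄·Hᵀ + R = [1527]
K = P̄·Hᵀ·S⁻¹ = [-211/1527; 25/1527; -305/1527]
x' − x̄ = [-844/1527, 100/1527, -1220/1527] = K·y
y = (KᵀK)⁻¹·Kᵀ·(x' − x̄) = [4]
z = y + H·x̄ = [4] + [-1] = [3]

z = [3]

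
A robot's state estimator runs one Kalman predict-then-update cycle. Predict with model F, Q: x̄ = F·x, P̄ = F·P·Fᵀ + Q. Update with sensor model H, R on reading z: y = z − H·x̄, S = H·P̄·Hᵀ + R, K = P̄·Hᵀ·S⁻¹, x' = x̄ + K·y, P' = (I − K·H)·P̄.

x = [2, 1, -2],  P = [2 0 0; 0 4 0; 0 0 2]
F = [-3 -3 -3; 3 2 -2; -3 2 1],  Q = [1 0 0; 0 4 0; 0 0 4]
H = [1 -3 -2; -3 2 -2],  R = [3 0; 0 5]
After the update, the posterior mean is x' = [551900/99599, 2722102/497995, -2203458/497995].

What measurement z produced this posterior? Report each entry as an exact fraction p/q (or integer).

z = [-2, 3]

x̄ = F·x = [-3, 12, -6]
P̄ = F·P·Fᵀ + Q = [73 -30 -12; -30 46 -6; -12 -6 40]
S = H·P̄·Hᵀ + R = [806 -725; -725 1270]
K = P̄·Hᵀ·S⁻¹ = [10523/99599 -13991/99599; -11494/99599 43264/497995; -26916/99599 -98786/497995]
x' − x̄ = [850697/99599, -3253838/497995, 784512/497995] = K·y
y = (KᵀK)⁻¹·Kᵀ·(x' − x̄) = [25, -42]
z = y + H·x̄ = [25, -42] + [-27, 45] = [-2, 3]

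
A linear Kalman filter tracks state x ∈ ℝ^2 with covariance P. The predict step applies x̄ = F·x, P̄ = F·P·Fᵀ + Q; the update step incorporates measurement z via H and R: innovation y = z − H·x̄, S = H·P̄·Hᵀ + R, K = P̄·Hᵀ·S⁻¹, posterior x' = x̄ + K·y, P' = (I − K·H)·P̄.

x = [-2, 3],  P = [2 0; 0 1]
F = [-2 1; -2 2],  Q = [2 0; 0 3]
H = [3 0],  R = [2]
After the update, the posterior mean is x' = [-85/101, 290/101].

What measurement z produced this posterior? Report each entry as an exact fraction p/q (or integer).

z = [-3]

x̄ = F·x = [7, 10]
P̄ = F·P·Fᵀ + Q = [11 10; 10 15]
S = H·P̄·Hᵀ + R = [101]
K = P̄·Hᵀ·S⁻¹ = [33/101; 30/101]
x' − x̄ = [-792/101, -720/101] = K·y
y = (KᵀK)⁻¹·Kᵀ·(x' − x̄) = [-24]
z = y + H·x̄ = [-24] + [21] = [-3]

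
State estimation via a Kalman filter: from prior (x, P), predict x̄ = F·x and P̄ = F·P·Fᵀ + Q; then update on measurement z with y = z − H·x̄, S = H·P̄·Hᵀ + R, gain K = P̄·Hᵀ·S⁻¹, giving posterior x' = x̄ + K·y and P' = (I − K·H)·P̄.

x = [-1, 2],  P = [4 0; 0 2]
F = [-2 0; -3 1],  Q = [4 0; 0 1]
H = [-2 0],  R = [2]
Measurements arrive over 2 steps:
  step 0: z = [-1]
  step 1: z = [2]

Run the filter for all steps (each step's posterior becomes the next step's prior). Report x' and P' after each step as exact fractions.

step 0: x̄ = F·x = [2, 5]
step 0: P̄ = F·P·Fᵀ + Q = [20 24; 24 39]
step 0: y = z − H·x̄ = [3]
step 0: S = H·P̄·Hᵀ + R = [82]
step 0: K = P̄·Hᵀ·S⁻¹ = [-20/41; -24/41]
step 0: x' = x̄ + K·y = [22/41, 133/41]
step 0: P' = (I − K·H)·P̄ = [20/41 24/41; 24/41 447/41]
step 1: x̄ = F·x = [-44/41, 67/41]
step 1: P̄ = F·P·Fᵀ + Q = [244/41 72/41; 72/41 524/41]
step 1: y = z − H·x̄ = [-6/41]
step 1: S = H·P̄·Hᵀ + R = [1058/41]
step 1: K = P̄·Hᵀ·S⁻¹ = [-244/529; -72/529]
step 1: x' = x̄ + K·y = [-532/529, 875/529]
step 1: P' = (I − K·H)·P̄ = [244/529 72/529; 72/529 6508/529]

step 0: x' = [22/41, 133/41], P' = [20/41 24/41; 24/41 447/41]
step 1: x' = [-532/529, 875/529], P' = [244/529 72/529; 72/529 6508/529]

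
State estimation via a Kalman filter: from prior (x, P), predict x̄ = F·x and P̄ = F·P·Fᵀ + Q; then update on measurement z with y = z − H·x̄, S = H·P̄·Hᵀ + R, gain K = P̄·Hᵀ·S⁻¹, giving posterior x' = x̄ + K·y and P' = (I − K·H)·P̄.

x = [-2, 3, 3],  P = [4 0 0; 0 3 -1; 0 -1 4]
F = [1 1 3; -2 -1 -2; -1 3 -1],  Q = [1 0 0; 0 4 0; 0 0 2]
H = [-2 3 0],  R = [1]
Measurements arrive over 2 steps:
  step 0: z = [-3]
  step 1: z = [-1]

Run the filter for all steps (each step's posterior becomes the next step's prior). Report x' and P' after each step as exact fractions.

step 0: x̄ = F·x = [10, -5, 8]
step 0: P̄ = F·P·Fᵀ + Q = [38 -30 -15; -30 35 12; -15 12 43]
step 0: y = z − H·x̄ = [32]
step 0: S = H·P̄·Hᵀ + R = [828]
step 0: K = P̄·Hᵀ·S⁻¹ = [-83/414; 55/276; 11/138]
step 0: x' = x̄ + K·y = [742/207, 95/69, 728/69]
step 0: P' = (I − K·H)·P̄ = [977/207 425/138 -122/69; 425/138 195/92 -53/46; -122/69 -53/46 868/23]
step 1: x̄ = F·x = [7579/207, -6137/207, -2071/207]
step 1: P̄ = F·P·Fᵀ + Q = [278315/828 -188227/828 -89063/828; -188227/828 140363/828 51211/828; -89063/828 51211/828 40103/828]
step 1: y = z − H·x̄ = [33362/207]
step 1: S = H·P̄·Hᵀ + R = [4636079/828]
step 1: K = P̄·Hᵀ·S⁻¹ = [-1121311/4636079; 797543/4636079; 331759/4636079]
step 1: x' = x̄ + K·y = [-1568209/662297, -1272593/662297, 1012301/662297]
step 1: P' = (I − K·H)·P̄ = [39797063/4636079 26157605/4636079 -49393826/4636079; 26157605/4636079 17704251/4636079 -32818631/4636079; -49393826/4636079 -32818631/4636079 91614302/4636079]

step 0: x' = [742/207, 95/69, 728/69], P' = [977/207 425/138 -122/69; 425/138 195/92 -53/46; -122/69 -53/46 868/23]
step 1: x' = [-1568209/662297, -1272593/662297, 1012301/662297], P' = [39797063/4636079 26157605/4636079 -49393826/4636079; 26157605/4636079 17704251/4636079 -32818631/4636079; -49393826/4636079 -32818631/4636079 91614302/4636079]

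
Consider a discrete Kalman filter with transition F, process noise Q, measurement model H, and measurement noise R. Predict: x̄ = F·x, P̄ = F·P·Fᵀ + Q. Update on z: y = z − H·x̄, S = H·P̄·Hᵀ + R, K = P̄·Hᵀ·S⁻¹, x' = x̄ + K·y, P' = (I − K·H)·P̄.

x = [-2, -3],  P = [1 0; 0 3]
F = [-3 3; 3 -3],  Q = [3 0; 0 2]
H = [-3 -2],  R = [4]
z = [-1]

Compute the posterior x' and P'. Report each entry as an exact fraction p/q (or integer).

x' = [-3/5, 97/75]
P' = [12 -84/5; -84/5 1826/75]

x̄ = F·x = [-3, 3]
P̄ = F·P·Fᵀ + Q = [39 -36; -36 38]
y = z − H·x̄ = [-4]
S = H·P̄·Hᵀ + R = [75]
K = P̄·Hᵀ·S⁻¹ = [-3/5; 32/75]
x' = x̄ + K·y = [-3/5, 97/75]
P' = (I − K·H)·P̄ = [12 -84/5; -84/5 1826/75]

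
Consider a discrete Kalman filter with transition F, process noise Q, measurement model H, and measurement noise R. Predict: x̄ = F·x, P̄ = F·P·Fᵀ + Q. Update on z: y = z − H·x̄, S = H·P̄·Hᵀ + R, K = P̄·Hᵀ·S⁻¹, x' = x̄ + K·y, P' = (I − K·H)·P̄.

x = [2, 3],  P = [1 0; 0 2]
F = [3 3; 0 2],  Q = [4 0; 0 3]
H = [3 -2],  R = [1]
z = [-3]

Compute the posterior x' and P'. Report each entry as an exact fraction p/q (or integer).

x' = [6/5, 16/5]
P' = [91/20 199/30; 199/30 446/45]

x̄ = F·x = [15, 6]
P̄ = F·P·Fᵀ + Q = [31 12; 12 11]
y = z − H·x̄ = [-36]
S = H·P̄·Hᵀ + R = [180]
K = P̄·Hᵀ·S⁻¹ = [23/60; 7/90]
x' = x̄ + K·y = [6/5, 16/5]
P' = (I − K·H)·P̄ = [91/20 199/30; 199/30 446/45]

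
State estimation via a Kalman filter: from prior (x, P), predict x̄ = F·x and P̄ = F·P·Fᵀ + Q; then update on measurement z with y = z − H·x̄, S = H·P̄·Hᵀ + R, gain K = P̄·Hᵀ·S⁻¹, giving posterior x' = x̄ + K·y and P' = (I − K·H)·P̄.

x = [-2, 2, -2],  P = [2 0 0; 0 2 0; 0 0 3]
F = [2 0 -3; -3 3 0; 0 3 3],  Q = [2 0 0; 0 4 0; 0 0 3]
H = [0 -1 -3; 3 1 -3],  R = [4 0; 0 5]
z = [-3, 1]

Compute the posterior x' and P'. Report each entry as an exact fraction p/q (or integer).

x̄ = F·x = [2, 12, 0]
P̄ = F·P·Fᵀ + Q = [37 -12 -27; -12 40 18; -27 18 48]
y = z − H·x̄ = [9, -17]
S = H·P̄·Hᵀ + R = [584 671; 671 1116]
K = P̄·Hᵀ·S⁻¹ = [-16992/201503 42717/201503; -71354/201503 33874/201503; -41895/201503 -12186/201503]
x' = x̄ + K·y = [-476111/201503, 1199992/201503, -169893/201503]
P' = (I − K·H)·P̄ = [1346807/201503 -1879434/201503 649134/201503; -1879434/201503 3046544/201503 -920376/201503; 649134/201503 -920376/201503 362652/201503]

x' = [-476111/201503, 1199992/201503, -169893/201503]
P' = [1346807/201503 -1879434/201503 649134/201503; -1879434/201503 3046544/201503 -920376/201503; 649134/201503 -920376/201503 362652/201503]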